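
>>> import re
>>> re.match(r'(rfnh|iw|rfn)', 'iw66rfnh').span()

`match` is anchored at position 0; if the pattern doesn't fit there, it returns None.
The match spans [0:2] → 'iw'.
Captured: group 1 = 'iw'.

(0, 2)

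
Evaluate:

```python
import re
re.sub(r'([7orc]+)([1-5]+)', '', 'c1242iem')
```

'iem'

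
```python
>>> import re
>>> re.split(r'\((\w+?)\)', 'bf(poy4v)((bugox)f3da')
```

Matches to split on: at [2:9] → '(poy4v)'; at [10:17] → '(bugox)'.
`re.split` interleaves the captured-group text with the surrounding fragments.

['bf', 'poy4v', '(', 'bugox', 'f3da']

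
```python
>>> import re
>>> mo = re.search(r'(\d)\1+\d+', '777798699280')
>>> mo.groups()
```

The match spans [0:12] → '777798699280'.
Captured: group 1 = '7'.

('7',)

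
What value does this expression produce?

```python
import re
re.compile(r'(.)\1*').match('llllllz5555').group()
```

`re.match` only tries the pattern at the start of the string.
The match spans [0:6] → 'llllll'.

'llllll'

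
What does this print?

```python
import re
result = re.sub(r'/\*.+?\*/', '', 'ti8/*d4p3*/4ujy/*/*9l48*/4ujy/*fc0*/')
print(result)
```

ti84ujy4ujy

Matches: at [3:11] → '/*d4p3*/'; at [15:25] → '/*/*9l48*/'; at [29:36] → '/*fc0*/'.
`sub` substitutes '' at each match site.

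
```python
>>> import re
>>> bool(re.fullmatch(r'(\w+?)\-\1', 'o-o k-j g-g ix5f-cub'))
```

False

`fullmatch` succeeds only if the pattern covers the string from start to end.
Here the string isn't matched end-to-end, so the call returns None, and `bool(None)` is False.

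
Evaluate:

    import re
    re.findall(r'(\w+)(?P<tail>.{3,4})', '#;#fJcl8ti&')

[('fJcl8', 'ti&')]

This matches one or more of a word character (captured); then 3 to 4 of any character (captured as 'tail').
Matches: at [3:11] match 'fJcl8ti&', groups = ('fJcl8', 'ti&').
Multiple groups make `findall` return tuples — one 2-tuple for the one match.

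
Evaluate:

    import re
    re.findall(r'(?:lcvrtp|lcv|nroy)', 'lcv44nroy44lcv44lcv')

['lcv', 'nroy', 'lcv', 'lcv']

Walking the string: at [0:3] → 'lcv'; at [5:9] → 'nroy'; at [11:14] → 'lcv'; at [16:19] → 'lcv'.
With no groups in the pattern, `findall` gives back each whole match — 4 here.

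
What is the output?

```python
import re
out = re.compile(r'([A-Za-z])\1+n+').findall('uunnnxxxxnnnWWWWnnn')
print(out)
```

['u', 'x', 'W']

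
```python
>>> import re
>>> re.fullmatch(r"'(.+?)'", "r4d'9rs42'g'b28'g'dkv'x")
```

None

`re.fullmatch` requires the pattern to consume the entire string.
Here the string isn't matched end-to-end, so the call returns None.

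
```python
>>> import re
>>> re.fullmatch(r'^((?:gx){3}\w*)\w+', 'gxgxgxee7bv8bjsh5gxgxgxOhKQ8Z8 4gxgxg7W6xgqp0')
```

Pattern: anchored at the start of the string; then the literal 'gx' repeated 3 times, then zero or more of a word character (captured); then one or more of a word character.
`fullmatch` succeeds only if the pattern covers the string from start to end.
Here the string isn't matched end-to-end, so the call returns None.

None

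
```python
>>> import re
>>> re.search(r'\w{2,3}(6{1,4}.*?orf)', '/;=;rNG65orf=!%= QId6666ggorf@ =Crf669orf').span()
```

Pattern: 2 to 3 of a word character; then 1 to 4 of a literal '6', then zero or more of any character (lazy), then the literal 'orf' (captured).
A `+?`/`*?`/`{m,n}?` starts at its minimum and grows only as far as needed for what follows to match.
`search` walks the string left to right and returns the first match it finds.
The match spans [4:12] → 'rNG65orf'.
Captured: group 1 = '65orf'.

(4, 12)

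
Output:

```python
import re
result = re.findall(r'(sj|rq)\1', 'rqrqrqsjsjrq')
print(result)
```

A backreference is literal: `\1` must see the identical characters the first group matched.
`findall` collects group 1 from each match (2 total).

['rq', 'sj']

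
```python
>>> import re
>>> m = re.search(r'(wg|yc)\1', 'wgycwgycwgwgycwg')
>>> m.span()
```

(8, 12)

A backreference is literal: `\1` must see the identical characters the first group matched.
`search` walks the string left to right and returns the first match it finds.
The match spans [8:12] → 'wgwg'.
Captured: group 1 = 'wg'.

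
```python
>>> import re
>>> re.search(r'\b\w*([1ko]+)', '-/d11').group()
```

Pattern: a word boundary (`\b`, zero-width); then zero or more of a word character; then one or more of one of [1ko] (captured).
The match spans [2:5] → 'd11'.

'd11'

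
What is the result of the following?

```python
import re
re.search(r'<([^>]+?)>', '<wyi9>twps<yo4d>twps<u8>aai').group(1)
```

'wyi9'

`search` walks the string left to right and returns the first match it finds.
The match spans [0:6] → '<wyi9>'.
Captured: group 1 = 'wyi9'.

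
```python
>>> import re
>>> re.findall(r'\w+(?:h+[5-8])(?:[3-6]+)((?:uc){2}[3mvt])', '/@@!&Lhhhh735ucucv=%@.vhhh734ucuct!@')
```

['ucucv', 'ucuct']

`findall` collects group 1 from each match (2 total).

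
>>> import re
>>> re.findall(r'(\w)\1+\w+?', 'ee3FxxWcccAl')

`\1` has to match the exact text group 1 already captured.
Because there's exactly one group, `findall` drops the full match and keeps group 1 from each hit.

['e', 'x', 'c']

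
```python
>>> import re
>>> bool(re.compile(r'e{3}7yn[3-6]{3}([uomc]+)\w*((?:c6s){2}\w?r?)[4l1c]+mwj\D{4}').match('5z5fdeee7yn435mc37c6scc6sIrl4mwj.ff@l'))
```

The pattern matches exactly 3 of a literal 'e', then the literal '7yn', then exactly 3 of a character in [3-6]; then one or more of one of [uomc] (captured); then zero or more of a word character; then the literal 'c6s' repeated 2 times, then optionally a word character, then optionally the literal 'r' (captured); then one or more of one of [4l1c], then the literal 'mwj', then exactly 4 of a non-digit.
`match` is anchored at position 0; if the pattern doesn't fit there, it returns None.
Here the string doesn't start with a match, so the call returns None, and `bool(None)` is False.

False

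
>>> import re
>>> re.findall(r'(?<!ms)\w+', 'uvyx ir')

['uvyx', 'ir']

The negative lookahead/lookbehind blocks any match where the forbidden context is present.
Scanning left to right: at [0:4] → 'uvyx'; at [5:7] → 'ir'.
`findall` yields the raw match text (2 of them) because the pattern has no groups.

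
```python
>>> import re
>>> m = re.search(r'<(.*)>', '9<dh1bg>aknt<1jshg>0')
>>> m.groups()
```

('dh1bg>aknt<1jshg',)

The match spans [1:19] → '<dh1bg>aknt<1jshg>'.
Captured: group 1 = 'dh1bg>aknt<1jshg'.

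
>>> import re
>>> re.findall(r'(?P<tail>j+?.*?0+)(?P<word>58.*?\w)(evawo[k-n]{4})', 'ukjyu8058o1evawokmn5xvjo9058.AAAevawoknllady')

[('jyu80', '58o1evawokmn5xvjo9058.AAA', 'evawoknll')]

3 groups means the one result is a tuple of 3 captured strings — 1 here.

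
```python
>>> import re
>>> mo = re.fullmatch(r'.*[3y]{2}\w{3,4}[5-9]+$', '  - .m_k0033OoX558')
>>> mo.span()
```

(0, 18)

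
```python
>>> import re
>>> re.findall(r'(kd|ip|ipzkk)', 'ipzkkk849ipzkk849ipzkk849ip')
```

['ip', 'ip', 'ip', 'ip']

Alternation tries branches left to right and keeps the first one that lets the overall match succeed at that position.
Matches: at [0:2] match 'ip', group 1 = 'ip'; at [9:11] match 'ip', group 1 = 'ip'; at [17:19] match 'ip', group 1 = 'ip'; at [25:27] match 'ip', group 1 = 'ip'.
Because there's exactly one group, `findall` drops the full match and keeps group 1 from each hit.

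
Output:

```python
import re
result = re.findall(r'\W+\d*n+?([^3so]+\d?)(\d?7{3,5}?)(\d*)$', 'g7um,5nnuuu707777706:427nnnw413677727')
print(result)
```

The pattern matches one or more of a non-word character, then zero or more of a digit, then one or more of the literal 'n' (lazy); then one or more of any character except [3so], then optionally a digit (captured); then optionally a digit, then 3 to 5 of the literal '7' (lazy) (captured); then zero or more of a digit (captured); then anchored at the end.
With the lazy modifier that quantifier settles for the fewest repetitions that let the rest of the pattern succeed (the atoms after it are unaffected and can still be greedy).
Matches: at [4:37] match ',5nnuuu707777706:427nnnw413677727', groups = ('nuuu707777706:427nnnw413', '6777', '27').
`findall` packs the 3 group values into a tuple for every match.

[('nuuu707777706:427nnnw413', '6777', '27')]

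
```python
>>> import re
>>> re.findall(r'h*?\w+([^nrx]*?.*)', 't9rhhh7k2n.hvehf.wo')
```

['.hvehf.wo']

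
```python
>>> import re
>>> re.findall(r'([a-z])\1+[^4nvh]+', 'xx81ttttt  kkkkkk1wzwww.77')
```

A backreference is literal: `\1` must see the identical characters the first group matched.
Scanning left to right: at [0:26] match 'xx81ttttt  kkkkkk1wzwww.77', group 1 = 'x'.
`findall` collects group 1 from the one match (1 total).

['x']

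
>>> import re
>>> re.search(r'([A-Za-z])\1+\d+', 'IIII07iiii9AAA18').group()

After group 1 captures some text, `\1` only succeeds where that same text appears again.
`search` walks the string left to right and returns the first match it finds.
The match spans [0:6] → 'IIII07'.
Captured: group 1 = 'I'.

'IIII07'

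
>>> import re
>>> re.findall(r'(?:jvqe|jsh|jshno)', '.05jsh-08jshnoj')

['jsh', 'jsh']

The regex engine tests alternatives in the order written; an earlier branch that matches wins even if a later one would match more.
Matches: at [3:6] → 'jsh'; at [9:12] → 'jsh'.
Since nothing is captured, `findall` lists the 2 matched substrings directly.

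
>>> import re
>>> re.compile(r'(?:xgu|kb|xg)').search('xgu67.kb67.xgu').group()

`|` is ordered: at each position the engine commits to the first alternative that works.
`re.search` tries every starting position until one works.
The match spans [0:3] → 'xgu'.

'xgu'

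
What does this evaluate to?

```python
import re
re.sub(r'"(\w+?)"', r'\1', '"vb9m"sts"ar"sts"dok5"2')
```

The replacement refers to a captured group, so each match is rewritten using its own captured text.

'vb9mstsarstsdok52'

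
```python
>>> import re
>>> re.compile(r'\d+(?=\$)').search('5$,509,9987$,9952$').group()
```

'5'

The lookaround is zero-width — it requires the adjacent text to match without consuming it, so the asserted text isn't part of the match.
The match spans [0:1] → '5'.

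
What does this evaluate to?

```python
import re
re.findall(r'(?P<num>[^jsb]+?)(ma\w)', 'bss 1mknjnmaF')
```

[('n', 'maF')]

Pattern: one or more of any character except [jsb] (lazy) (captured as 'num'); then the literal 'ma', then a word character (captured).
Matches: at [9:13] match 'nmaF', groups = ('n', 'maF').
`findall` packs the 2 group values into a tuple for every match.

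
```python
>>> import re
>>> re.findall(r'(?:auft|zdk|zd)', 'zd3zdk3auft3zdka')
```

Alternation isn't longest-match — the leftmost alternative that fits at this position is chosen.
Since nothing is captured, `findall` lists the 4 matched substrings directly.

['zd', 'zdk', 'auft', 'zdk']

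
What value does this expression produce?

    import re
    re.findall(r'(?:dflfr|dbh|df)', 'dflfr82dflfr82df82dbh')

`|` is ordered: at each position the engine commits to the first alternative that works.
Scanning left to right: at [0:5] → 'dflfr'; at [7:12] → 'dflfr'; at [14:16] → 'df'; at [18:21] → 'dbh'.
With no groups in the pattern, `findall` gives back each whole match — 4 here.

['dflfr', 'dflfr', 'df', 'dbh']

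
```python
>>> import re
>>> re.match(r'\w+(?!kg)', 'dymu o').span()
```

The negative lookaround is zero-width — it rules out positions where the adjacent text would match, without consuming anything.
`re.match` won't scan ahead — the pattern has to work from the very first character.
The match spans [0:4] → 'dymu'.

(0, 4)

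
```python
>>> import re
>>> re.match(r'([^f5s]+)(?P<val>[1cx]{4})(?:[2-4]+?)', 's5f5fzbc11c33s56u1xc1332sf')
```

None

`re.match` only tries the pattern at the start of the string.
Here the string doesn't start with a match, so the call returns None.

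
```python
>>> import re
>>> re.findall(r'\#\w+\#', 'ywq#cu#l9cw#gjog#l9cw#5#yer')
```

['#cu#', '#gjog#', '#5#']

`findall` yields the raw match text (3 of them) because the pattern has no groups.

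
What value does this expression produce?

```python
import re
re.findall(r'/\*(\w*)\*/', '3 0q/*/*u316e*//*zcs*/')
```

Walking the string: at [6:15] match '/*u316e*/', group 1 = 'u316e'; at [15:22] match '/*zcs*/', group 1 = 'zcs'.
One capturing group, so `findall` returns just the captured substring from each match — 2 in all.

['u316e', 'zcs']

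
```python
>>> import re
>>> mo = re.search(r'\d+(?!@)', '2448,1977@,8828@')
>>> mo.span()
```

The negative lookaround is zero-width — it rules out positions where the adjacent text would match, without consuming anything.
`re.search` tries every starting position until one works.
The match spans [0:4] → '2448'.

(0, 4)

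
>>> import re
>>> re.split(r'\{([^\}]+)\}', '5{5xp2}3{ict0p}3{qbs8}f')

['5', '5xp2', '3', 'ict0p', '3', 'qbs8', 'f']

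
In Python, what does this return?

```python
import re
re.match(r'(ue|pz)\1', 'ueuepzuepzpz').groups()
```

After group 1 captures some text, `\1` only succeeds where that same text appears again.
`match` is anchored at position 0; if the pattern doesn't fit there, it returns None.
The match spans [0:4] → 'ueue'.
Captured: group 1 = 'ue'.

('ue',)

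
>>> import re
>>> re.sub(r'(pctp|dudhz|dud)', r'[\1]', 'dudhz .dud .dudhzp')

'[dudhz] .[dud] .[dudhz]p'

`|` is ordered: at each position the engine commits to the first alternative that works.
Matches: at [0:5] → 'dudhz'; at [7:10] → 'dud'; at [12:17] → 'dudhz'.
`\1` in the replacement pulls in group 1's text for each match.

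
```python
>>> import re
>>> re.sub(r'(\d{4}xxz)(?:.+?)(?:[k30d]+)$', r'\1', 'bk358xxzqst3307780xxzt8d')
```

This matches exactly 4 of a digit, then the literal 'xxz' (captured); then one or more of any character (lazy) (non-capturing group); then one or more of one of [k30d] (non-capturing group); then anchored at the end.
Matches: at [14:24] → '7780xxzt8d'.
Each match is replaced using the text its own group 1 captured.

'bk358xxzqst3307780xxz'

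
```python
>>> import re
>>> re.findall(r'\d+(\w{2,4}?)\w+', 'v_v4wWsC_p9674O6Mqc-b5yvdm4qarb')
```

Pattern: one or more of a digit; then 2 to 4 of a word character (lazy) (captured); then one or more of a word character.
A non-greedy quantifier consumes as few characters as it can — just enough that the remainder of the pattern still matches from where it stops; whatever follows it matches normally.
Matches: at [3:19] match '4wWsC_p9674O6Mqc', group 1 = 'wW'; at [21:31] match '5yvdm4qarb', group 1 = 'yv'.
One capturing group, so `findall` returns just the captured substring from each match — 2 in all.

['wW', 'yv']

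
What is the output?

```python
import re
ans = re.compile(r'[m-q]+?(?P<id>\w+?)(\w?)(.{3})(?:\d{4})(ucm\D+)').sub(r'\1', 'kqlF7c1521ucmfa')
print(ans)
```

kl

Pattern: one or more of a character in [m-q] (lazy); then one or more of a word character (lazy) (captured as 'id'); then optionally a word character (captured); then exactly 3 of any character (captured); then exactly 4 of a digit (non-capturing group); then the literal 'ucm', then one or more of a non-digit (captured).
Matches: at [1:15] → 'qlF7c1521ucmfa'.
The replacement refers to a captured group, so each match is rewritten using its own captured text.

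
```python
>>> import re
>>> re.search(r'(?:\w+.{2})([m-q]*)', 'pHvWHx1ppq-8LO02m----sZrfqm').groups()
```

('',)

This matches one or more of a word character, then exactly 2 of any character (non-capturing group); then zero or more of a character in [m-q] (captured).
`re.search` scans for the first position where the pattern succeeds.
The match spans [0:12] → 'pHvWHx1ppq-8'.
Captured: group 1 = ''.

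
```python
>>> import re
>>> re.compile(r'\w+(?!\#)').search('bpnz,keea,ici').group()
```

The negative lookaround is zero-width — it rules out positions where the adjacent text would match, without consuming anything.
The match spans [0:4] → 'bpnz'.

'bpnz'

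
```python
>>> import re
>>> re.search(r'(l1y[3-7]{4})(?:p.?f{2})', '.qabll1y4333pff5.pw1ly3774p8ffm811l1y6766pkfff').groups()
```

('l1y4333',)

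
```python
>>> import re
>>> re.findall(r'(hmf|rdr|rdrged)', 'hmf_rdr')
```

['hmf', 'rdr']

`findall` collects group 1 from each match (2 total).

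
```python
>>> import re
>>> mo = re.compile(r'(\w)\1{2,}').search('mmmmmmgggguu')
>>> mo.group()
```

A backreference is literal: `\1` must see the identical characters the first group matched.
The match spans [0:6] → 'mmmmmm'.

'mmmmmm'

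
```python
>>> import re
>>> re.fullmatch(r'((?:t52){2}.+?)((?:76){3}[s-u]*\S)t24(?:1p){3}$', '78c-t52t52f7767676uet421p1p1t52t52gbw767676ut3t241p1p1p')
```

`fullmatch` succeeds only if the pattern covers the string from start to end.
Here the string isn't matched end-to-end, so the call returns None.

None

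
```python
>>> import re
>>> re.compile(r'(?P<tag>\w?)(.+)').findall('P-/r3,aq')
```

This matches optionally a word character (captured as 'tag'); then one or more of any character (captured).
Walking the string: at [0:8] match 'P-/r3,aq', groups = ('P', '-/r3,aq').
`findall` packs the 2 group values into a tuple for every match.

[('P', '-/r3,aq')]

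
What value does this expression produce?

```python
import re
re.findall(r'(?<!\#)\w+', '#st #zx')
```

['t', 'x']

Because the assertion is negative and zero-width, positions next to the forbidden text are skipped.
Matches: at [2:3] → 't'; at [6:7] → 'x'.
Since nothing is captured, `findall` lists the 2 matched substrings directly.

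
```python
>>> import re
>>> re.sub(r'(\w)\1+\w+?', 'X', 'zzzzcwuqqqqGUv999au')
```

`\1` is not a pattern — it's the concrete string captured by group 1, re-applied verbatim.
Every occurrence is swapped for 'X'.

'XwuXUvXu'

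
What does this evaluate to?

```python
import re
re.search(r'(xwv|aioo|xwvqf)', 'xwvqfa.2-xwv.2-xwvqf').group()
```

'xwv'

Alternation isn't longest-match — the leftmost alternative that fits at this position is chosen.
`re.search` scans for the first position where the pattern succeeds.
The match spans [0:3] → 'xwv'.
Captured: group 1 = 'xwv'.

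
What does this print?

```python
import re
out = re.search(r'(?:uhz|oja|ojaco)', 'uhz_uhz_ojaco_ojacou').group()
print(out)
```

uhz

The match spans [0:3] → 'uhz'.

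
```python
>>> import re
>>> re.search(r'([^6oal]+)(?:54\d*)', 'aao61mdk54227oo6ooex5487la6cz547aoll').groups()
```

('1mdk',)

Pattern: one or more of any character except [6oal] (captured); then the literal '54', then zero or more of a digit (non-capturing group).
`re.search` scans for the first position where the pattern succeeds.
The match spans [4:13] → '1mdk54227'.
Captured: group 1 = '1mdk'.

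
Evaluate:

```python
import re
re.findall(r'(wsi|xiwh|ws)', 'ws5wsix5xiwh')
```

Alternation isn't longest-match — the leftmost alternative that fits at this position is chosen.
Because there's exactly one group, `findall` drops the full match and keeps group 1 from each hit.

['ws', 'wsi', 'xiwh']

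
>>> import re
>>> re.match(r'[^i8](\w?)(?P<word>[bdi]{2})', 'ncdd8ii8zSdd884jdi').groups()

The pattern matches any character except [i8]; then optionally a word character (captured); then exactly 2 of one of [bdi] (captured as 'word').
`match` is anchored at position 0; if the pattern doesn't fit there, it returns None.
The match spans [0:4] → 'ncdd'.
Captured: group 1 = 'c', group 2 = 'dd'.

('c', 'dd')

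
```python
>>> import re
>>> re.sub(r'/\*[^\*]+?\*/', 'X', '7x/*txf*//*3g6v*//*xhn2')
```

'7xXX/*xhn2'

Matches: at [2:9] → '/*txf*/'; at [9:17] → '/*3g6v*/'.
Each match is replaced by 'X'.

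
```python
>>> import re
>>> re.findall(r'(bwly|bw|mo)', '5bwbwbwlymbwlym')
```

['bw', 'bw', 'bwly', 'bwly']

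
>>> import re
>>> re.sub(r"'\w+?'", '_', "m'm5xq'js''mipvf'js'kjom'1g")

"m_js'_js_1g"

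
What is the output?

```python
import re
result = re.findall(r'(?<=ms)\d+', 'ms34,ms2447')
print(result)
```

['34', '2447']

The lookaround is zero-width — it requires the adjacent text to match without consuming it, so the asserted text isn't part of the match.
Matches: at [2:4] → '34'; at [7:11] → '2447'.
`findall` yields the raw match text (2 of them) because the pattern has no groups.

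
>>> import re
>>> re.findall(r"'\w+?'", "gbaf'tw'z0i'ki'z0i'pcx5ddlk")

["'tw'", "'ki'"]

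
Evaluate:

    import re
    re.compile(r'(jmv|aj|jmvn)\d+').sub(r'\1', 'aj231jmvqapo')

Matches: at [0:5] → 'aj231'.
The replacement refers to a captured group, so each match is rewritten using its own captured text.

'ajjmvqapo'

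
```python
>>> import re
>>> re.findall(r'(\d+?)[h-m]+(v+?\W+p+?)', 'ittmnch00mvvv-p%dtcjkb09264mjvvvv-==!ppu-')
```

The pattern matches one or more of a digit (lazy) (captured); then one or more of a character in [h-m]; then one or more of the literal 'v' (lazy), then one or more of a non-word character, then one or more of a literal 'p' (lazy) (captured).
With the lazy modifier that quantifier settles for the fewest repetitions that let the rest of the pattern succeed (the atoms after it are unaffected and can still be greedy).
Walking the string: at [7:15] match '00mvvv-p', groups = ('00', 'vvv-p'); at [22:38] match '09264mjvvvv-==!p', groups = ('09264', 'vvvv-==!p').
Multiple groups make `findall` return tuples — one 2-tuple for each match.

[('00', 'vvv-p'), ('09264', 'vvvv-==!p')]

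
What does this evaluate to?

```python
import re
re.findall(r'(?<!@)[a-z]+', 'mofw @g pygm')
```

['mofw', 'pygm']

`(?!…)`/`(?<!…)` only lets a position through if the neighbouring text does NOT match; no characters are consumed.
Since nothing is captured, `findall` lists the 2 matched substrings directly.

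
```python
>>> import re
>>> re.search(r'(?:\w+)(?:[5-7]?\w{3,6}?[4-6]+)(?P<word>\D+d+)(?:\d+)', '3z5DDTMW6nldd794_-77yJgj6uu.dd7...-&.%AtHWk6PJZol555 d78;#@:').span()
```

(0, 16)

The match spans [0:16] → '3z5DDTMW6nldd794'.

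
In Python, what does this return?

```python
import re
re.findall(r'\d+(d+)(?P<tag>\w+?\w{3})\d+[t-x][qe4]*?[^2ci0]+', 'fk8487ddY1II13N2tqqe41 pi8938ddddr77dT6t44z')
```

With 2 capturing groups, `findall` returns a 2-tuple per match.

[('dd', 'Y1II13N'), ('dddd', 'r77dT')]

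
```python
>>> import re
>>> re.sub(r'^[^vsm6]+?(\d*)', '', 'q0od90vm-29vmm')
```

Because the quantifier is non-greedy, it stops expanding at the earliest point where the rest of the pattern can succeed.
Every occurrence is swapped for ''.

'od90vm-29vmm'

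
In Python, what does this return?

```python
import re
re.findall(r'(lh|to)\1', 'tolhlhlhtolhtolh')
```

A backreference is literal: `\1` must see the identical characters the first group matched.
`findall` collects group 1 from the one match (1 total).

['lh']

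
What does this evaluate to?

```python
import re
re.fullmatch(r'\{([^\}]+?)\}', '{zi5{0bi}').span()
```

(0, 9)

`re.fullmatch` requires the pattern to consume the entire string.
The match spans [0:9] → '{zi5{0bi}'.
Captured: group 1 = 'zi5{0bi'.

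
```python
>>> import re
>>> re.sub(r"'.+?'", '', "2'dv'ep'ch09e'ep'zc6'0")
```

Lazy quantifiers expand one character at a time until the remainder of the pattern can match.
Matches: at [1:5] → "'dv'"; at [7:14] → "'ch09e'"; at [16:21] → "'zc6'".
`sub` substitutes '' at each match site.

'2epep0'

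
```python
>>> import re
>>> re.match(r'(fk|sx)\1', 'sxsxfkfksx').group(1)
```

The match spans [0:4] → 'sxsx'.
Captured: group 1 = 'sx'.

'sx'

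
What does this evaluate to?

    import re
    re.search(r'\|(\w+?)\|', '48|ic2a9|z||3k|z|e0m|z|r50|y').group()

The match spans [2:9] → '|ic2a9|'.

'|ic2a9|'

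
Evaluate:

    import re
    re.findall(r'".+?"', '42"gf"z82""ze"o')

['"gf"', '""ze"']

Matches: at [2:6] → '"gf"'; at [9:14] → '""ze"'.
Since nothing is captured, `findall` lists the 2 matched substrings directly.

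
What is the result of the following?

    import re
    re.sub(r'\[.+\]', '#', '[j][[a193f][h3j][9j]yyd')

Matches: at [0:20] → '[j][[a193f][h3j][9j]'.
`sub` substitutes '#' at each match site.

'#yyd'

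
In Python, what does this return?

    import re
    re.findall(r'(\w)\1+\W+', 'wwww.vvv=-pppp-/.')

After group 1 captures some text, `\1` only succeeds where that same text appears again.
Walking the string: at [0:5] match 'wwww.', group 1 = 'w'; at [5:10] match 'vvv=-', group 1 = 'v'; at [10:17] match 'pppp-/.', group 1 = 'p'.
`findall` collects group 1 from each match (3 total).

['w', 'v', 'p']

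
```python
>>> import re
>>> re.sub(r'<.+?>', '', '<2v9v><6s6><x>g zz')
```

'g zz'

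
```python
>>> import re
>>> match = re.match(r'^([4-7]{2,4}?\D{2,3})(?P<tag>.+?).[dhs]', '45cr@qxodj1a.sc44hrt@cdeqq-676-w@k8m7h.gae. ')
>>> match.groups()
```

('45cr@', 'qx')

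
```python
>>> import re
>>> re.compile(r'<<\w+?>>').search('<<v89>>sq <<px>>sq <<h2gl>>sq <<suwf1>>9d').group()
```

The match spans [0:7] → '<<v89>>'.

'<<v89>>'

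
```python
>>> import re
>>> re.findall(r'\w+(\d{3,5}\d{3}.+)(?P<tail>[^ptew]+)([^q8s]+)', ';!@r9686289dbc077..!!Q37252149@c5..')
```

[('686289dbc077..!!Q37252149@c5', '.', '.')]

Pattern: one or more of a word character; then 3 to 5 of a digit, then exactly 3 of a digit, then one or more of any character (captured); then one or more of any character except [ptew] (captured as 'tail'); then one or more of any character except [q8s] (captured).
Matches: at [3:35] match 'r9686289dbc077..!!Q37252149@c5..', groups = ('686289dbc077..!!Q37252149@c5', '.', '.').
`findall` packs the 3 group values into a tuple for every match.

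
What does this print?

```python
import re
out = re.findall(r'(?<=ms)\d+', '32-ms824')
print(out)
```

['824']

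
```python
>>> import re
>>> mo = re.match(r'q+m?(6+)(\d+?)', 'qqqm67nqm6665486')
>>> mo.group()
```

'qqqm67'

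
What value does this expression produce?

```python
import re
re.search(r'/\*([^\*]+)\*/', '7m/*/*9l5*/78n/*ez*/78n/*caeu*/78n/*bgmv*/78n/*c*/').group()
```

'/*9l5*/'

The match spans [4:11] → '/*9l5*/'.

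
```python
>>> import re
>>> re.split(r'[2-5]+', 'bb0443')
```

['bb0', '']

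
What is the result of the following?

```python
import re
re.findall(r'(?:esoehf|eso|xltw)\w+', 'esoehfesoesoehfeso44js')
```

['esoehfesoesoehfeso44js']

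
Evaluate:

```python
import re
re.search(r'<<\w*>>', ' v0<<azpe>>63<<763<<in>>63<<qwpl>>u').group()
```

Unlike `match`, `search` isn't anchored — it looks for the pattern anywhere in the string.
The match spans [3:11] → '<<azpe>>'.

'<<azpe>>'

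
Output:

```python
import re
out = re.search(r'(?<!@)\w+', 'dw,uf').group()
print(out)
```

dw

`(?!…)`/`(?<!…)` only lets a position through if the neighbouring text does NOT match; no characters are consumed.
`search` walks the string left to right and returns the first match it finds.
The match spans [0:2] → 'dw'.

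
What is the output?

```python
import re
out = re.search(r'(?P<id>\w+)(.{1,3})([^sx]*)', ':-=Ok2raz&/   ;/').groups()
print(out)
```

The pattern matches one or more of a word character (captured as 'id'); then 1 to 3 of any character (captured); then zero or more of any character except [sx] (captured).
Unlike `match`, `search` isn't anchored — it looks for the pattern anywhere in the string.
The match spans [3:16] → 'Ok2raz&/   ;/'.
Captured: group 1 = 'Ok2raz', group 2 = '&/ ', group 3 = '  ;/'.

('Ok2raz', '&/ ', '  ;/')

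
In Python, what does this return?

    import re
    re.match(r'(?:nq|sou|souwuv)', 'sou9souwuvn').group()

'sou'

With `match`, the pattern is implicitly anchored at the beginning.
The match spans [0:3] → 'sou'.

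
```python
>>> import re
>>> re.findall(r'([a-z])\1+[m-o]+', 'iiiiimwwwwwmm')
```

['i', 'w']

A backreference is literal: `\1` must see the identical characters the first group matched.
Walking the string: at [0:6] match 'iiiiim', group 1 = 'i'; at [6:13] match 'wwwwwmm', group 1 = 'w'.
With a single group, `findall` returns only what that group captured — 2 items.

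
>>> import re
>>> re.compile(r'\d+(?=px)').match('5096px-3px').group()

'5096'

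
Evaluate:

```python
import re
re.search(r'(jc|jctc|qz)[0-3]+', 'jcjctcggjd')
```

`re.search` tries every starting position until one works.
Here the pattern never matches, so the call returns None.

None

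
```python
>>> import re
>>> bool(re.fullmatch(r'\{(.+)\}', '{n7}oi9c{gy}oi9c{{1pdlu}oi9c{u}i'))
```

`re.fullmatch` is like wrapping the pattern in `^…$` (in single-line mode).
Here the pattern can't cover the whole string, so the call returns None, and `bool(None)` is False.

False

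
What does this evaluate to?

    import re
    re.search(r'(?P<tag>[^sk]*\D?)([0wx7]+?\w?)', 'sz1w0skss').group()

'z1w0s'

This matches zero or more of any character except [sk], then optionally a non-digit (captured as 'tag'); then one or more of one of [0wx7] (lazy), then optionally a word character (captured).
Unlike `match`, `search` isn't anchored — it looks for the pattern anywhere in the string.
The match spans [1:6] → 'z1w0s'.
Captured: group 1 = 'z1w', group 2 = '0s'.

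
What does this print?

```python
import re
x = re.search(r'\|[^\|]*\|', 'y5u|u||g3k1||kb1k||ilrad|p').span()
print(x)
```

(3, 6)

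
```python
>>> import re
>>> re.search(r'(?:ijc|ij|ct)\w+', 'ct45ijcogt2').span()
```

(0, 11)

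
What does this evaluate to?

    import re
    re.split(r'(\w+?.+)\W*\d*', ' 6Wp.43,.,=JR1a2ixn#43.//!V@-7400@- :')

[' ', '6Wp.43,.,=JR1a2ixn#43.//!V@-7400@- :', '']

This matches one or more of a word character (lazy), then one or more of any character (captured); then zero or more of a non-word character, then zero or more of a digit.
`re.split` interleaves the captured-group text with the surrounding fragments.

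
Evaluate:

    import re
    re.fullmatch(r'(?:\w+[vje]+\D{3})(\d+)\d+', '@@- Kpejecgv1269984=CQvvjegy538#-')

None

The pattern matches one or more of a word character, then one or more of one of [vje], then exactly 3 of a non-digit (non-capturing group); then one or more of a digit (captured); then one or more of a digit.
`re.fullmatch` is like wrapping the pattern in `^…$` (in single-line mode).
Here the string isn't matched end-to-end, so the call returns None.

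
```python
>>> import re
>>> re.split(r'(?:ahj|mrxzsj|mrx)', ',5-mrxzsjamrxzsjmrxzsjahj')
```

[',5-', 'a', '', '', '']

Alternation tries branches left to right and keeps the first one that lets the overall match succeed at that position.
Matches to split on: at [3:9] → 'mrxzsj'; at [10:16] → 'mrxzsj'; at [16:22] → 'mrxzsj'; at [22:25] → 'ahj'.
The string is cut at each match, leaving 5 pieces.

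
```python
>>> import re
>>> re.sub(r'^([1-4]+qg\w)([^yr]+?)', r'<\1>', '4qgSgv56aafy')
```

'<4qgS>v56aafy'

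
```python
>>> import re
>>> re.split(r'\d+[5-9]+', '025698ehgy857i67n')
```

The pattern matches one or more of a digit; then one or more of a character in [5-9].
`split` removes every match and returns the 4 fragments in between.

['', 'ehgy', 'i', 'n']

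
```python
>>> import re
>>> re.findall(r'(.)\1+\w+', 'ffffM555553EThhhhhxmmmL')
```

['f']

`\1` is not a pattern — it's the concrete string captured by group 1, re-applied verbatim.
With a single group, `findall` returns only what that group captured — 1 item.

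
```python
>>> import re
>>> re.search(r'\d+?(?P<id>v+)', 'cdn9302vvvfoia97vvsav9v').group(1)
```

Pattern: one or more of a digit (lazy); then one or more of a literal 'v' (captured as 'id').
`re.search` tries every starting position until one works.
The match spans [3:10] → '9302vvv'.
Captured: group 1 = 'vvv'.

'vvv'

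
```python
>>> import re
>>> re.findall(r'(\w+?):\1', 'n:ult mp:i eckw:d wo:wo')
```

`\1` is not a pattern — it's the concrete string captured by group 1, re-applied verbatim.
Walking the string: at [18:23] match 'wo:wo', group 1 = 'wo'.
`findall` collects group 1 from the one match (1 total).

['wo']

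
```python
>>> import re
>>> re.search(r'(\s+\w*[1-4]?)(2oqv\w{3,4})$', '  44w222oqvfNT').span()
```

(0, 14)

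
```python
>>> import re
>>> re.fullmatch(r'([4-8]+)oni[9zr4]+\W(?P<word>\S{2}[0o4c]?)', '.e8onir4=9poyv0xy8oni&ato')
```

None

This matches one or more of a character in [4-8] (captured); then the literal 'oni', then one or more of one of [9zr4], then a non-word character; then exactly 2 of a non-whitespace character, then optionally one of [0o4c] (captured as 'word').
For `fullmatch`, every character of the input must be accounted for by the pattern.
Here there's no way to consume every character, so the call returns None.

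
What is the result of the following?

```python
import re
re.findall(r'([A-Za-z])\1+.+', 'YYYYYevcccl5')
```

`\1` has to match the exact text group 1 already captured.
Walking the string: at [0:12] match 'YYYYYevcccl5', group 1 = 'Y'.
One capturing group, so `findall` returns just the captured substring from the one match — 1 in all.

['Y']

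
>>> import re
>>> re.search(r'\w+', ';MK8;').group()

'MK8'

Pattern: one or more of a word character.
Unlike `match`, `search` isn't anchored — it looks for the pattern anywhere in the string.
The match spans [1:4] → 'MK8'.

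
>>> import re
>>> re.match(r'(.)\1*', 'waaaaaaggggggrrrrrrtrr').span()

The backreference `\1` re-matches whatever the first group consumed, character for character.
With `match`, the pattern is implicitly anchored at the beginning.
The match spans [0:1] → 'w'.
Captured: group 1 = 'w'.

(0, 1)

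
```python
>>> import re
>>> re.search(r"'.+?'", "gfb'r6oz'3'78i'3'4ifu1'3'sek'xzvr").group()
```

The `?` after the quantifier makes it lazy — it takes as little as possible before letting the rest of the pattern try.
The match spans [3:9] → "'r6oz'".

"'r6oz'"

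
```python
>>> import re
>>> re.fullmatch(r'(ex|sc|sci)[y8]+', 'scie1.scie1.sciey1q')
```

`re.fullmatch` is like wrapping the pattern in `^…$` (in single-line mode).
Here there's no way to consume every character, so the call returns None.

None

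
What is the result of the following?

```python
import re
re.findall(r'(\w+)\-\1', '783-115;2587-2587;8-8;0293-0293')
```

['2587', '8', '0293']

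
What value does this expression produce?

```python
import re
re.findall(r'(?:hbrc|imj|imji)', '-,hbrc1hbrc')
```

Since nothing is captured, `findall` lists the 2 matched substrings directly.

['hbrc', 'hbrc']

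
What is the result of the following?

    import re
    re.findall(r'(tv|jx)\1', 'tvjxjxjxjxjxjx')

The backreference `\1` re-matches whatever the first group consumed, character for character.
Walking the string: at [2:6] match 'jxjx', group 1 = 'jx'; at [6:10] match 'jxjx', group 1 = 'jx'; at [10:14] match 'jxjx', group 1 = 'jx'.
Because there's exactly one group, `findall` drops the full match and keeps group 1 from each hit.

['jx', 'jx', 'jx']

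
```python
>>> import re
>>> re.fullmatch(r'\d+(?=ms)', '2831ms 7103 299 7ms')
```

None

`re.fullmatch` is like wrapping the pattern in `^…$` (in single-line mode).
Here the pattern can't cover the whole string, so the call returns None.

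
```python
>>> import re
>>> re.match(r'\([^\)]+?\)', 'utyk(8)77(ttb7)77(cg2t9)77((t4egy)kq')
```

With `match`, the pattern is implicitly anchored at the beginning.
Here the string doesn't start with a match, so the call returns None.

None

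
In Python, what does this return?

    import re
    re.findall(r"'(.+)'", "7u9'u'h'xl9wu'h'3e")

Walking the string: at [3:16] match "'u'h'xl9wu'h'", group 1 = "u'h'xl9wu'h".
With a single group, `findall` returns only what that group captured — 1 item.

["u'h'xl9wu'h"]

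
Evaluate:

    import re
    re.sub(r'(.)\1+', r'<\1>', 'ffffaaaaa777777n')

'<f><a><7>n'

The backreference `\1` re-matches whatever the first group consumed, character for character.
Matches: at [0:4] → 'ffff'; at [4:9] → 'aaaaa'; at [9:15] → '777777'.
`\1` in the replacement pulls in group 1's text for each match.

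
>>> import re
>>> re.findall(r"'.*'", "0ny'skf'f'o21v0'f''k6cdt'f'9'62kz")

No capturing groups, so `findall` returns the 1 full match string.

["'skf'f'o21v0'f''k6cdt'f'9'"]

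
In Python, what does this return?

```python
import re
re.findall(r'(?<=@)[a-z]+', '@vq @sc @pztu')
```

The `(?=…)`/`(?<=…)` assertion just peeks at neighbouring text; it doesn't advance the match position.
Matches: at [1:3] → 'vq'; at [5:7] → 'sc'; at [9:13] → 'pztu'.
With no groups in the pattern, `findall` gives back each whole match — 3 here.

['vq', 'sc', 'pztu']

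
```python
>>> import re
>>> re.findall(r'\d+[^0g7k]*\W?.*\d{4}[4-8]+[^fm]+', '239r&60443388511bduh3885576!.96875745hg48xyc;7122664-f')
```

['239r&60443388511bduh3885576!.96875745hg48xyc;7122664-']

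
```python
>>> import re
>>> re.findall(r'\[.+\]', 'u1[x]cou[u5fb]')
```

['[x]cou[u5fb]']

Scanning left to right: at [2:14] → '[x]cou[u5fb]'.
No capturing groups, so `findall` returns the 1 full match string.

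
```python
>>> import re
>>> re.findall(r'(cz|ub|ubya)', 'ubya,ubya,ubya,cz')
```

['ub', 'ub', 'ub', 'cz']

Alternation isn't longest-match — the leftmost alternative that fits at this position is chosen.
Walking the string: at [0:2] match 'ub', group 1 = 'ub'; at [5:7] match 'ub', group 1 = 'ub'; at [10:12] match 'ub', group 1 = 'ub'; at [15:17] match 'cz', group 1 = 'cz'.
Because there's exactly one group, `findall` drops the full match and keeps group 1 from each hit.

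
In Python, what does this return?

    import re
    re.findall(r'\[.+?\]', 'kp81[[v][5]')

['[[v]', '[5]']

A non-greedy quantifier consumes as few characters as it can — just enough that the remainder of the pattern still matches from where it stops; whatever follows it matches normally.
Matches: at [4:8] → '[[v]'; at [8:11] → '[5]'.
`findall` yields the raw match text (2 of them) because the pattern has no groups.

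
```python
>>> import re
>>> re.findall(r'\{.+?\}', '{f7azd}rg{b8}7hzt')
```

['{f7azd}', '{b8}']

Matches: at [0:7] → '{f7azd}'; at [9:13] → '{b8}'.
`findall` yields the raw match text (2 of them) because the pattern has no groups.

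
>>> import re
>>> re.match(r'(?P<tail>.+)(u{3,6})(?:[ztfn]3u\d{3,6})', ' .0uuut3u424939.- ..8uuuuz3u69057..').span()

(0, 33)

This matches one or more of any character (captured as 'tail'); then 3 to 6 of a literal 'u' (captured); then one of [ztfn], then the literal '3u', then 3 to 6 of a digit (non-capturing group).
`re.match` only tries the pattern at the start of the string.
The match spans [0:33] → ' .0uuut3u424939.- ..8uuuuz3u69057'.
Captured: group 1 = ' .0uuut3u424939.- ..8u', group 2 = 'uuu'.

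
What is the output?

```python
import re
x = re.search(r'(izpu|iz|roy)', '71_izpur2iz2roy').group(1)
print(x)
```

izpu

The regex engine tests alternatives in the order written; an earlier branch that matches wins even if a later one would match more.
Unlike `match`, `search` isn't anchored — it looks for the pattern anywhere in the string.
The match spans [3:7] → 'izpu'.
Captured: group 1 = 'izpu'.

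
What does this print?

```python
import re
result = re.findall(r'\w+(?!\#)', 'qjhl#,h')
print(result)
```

Because the assertion is negative and zero-width, positions next to the forbidden text are skipped.
Matches: at [0:3] → 'qjh'; at [6:7] → 'h'.
With no groups in the pattern, `findall` gives back each whole match — 2 here.

['qjh', 'h']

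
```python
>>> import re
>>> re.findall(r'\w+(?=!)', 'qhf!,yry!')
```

['qhf', 'yry']

Lookahead/lookbehind check context without consuming it, so the matched span excludes the asserted characters.
Walking the string: at [0:3] → 'qhf'; at [5:8] → 'yry'.
Since nothing is captured, `findall` lists the 2 matched substrings directly.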